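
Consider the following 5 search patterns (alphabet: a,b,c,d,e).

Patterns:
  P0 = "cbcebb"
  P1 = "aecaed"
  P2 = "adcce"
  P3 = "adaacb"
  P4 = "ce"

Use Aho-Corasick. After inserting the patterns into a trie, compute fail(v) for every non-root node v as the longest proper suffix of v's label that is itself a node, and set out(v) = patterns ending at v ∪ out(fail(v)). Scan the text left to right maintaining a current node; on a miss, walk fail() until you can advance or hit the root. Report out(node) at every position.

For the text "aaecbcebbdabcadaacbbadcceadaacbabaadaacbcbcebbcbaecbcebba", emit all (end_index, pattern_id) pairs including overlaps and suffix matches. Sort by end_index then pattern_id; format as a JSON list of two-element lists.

Construct AC machine:
Trie nodes:
  n0 'ε': a→7 c→1
  n1 'c': b→2 e→21
  n2 'cb': c→3
  n3 'cbc': e→4
  n4 'cbce': b→5
  n5 'cbceb': b→6
  n6 'cbcebb': ·  [P0 ends]
  n7 'a': d→13 e→8
  n8 'ae': c→9
  n9 'aec': a→10
  n10 'aeca': e→11
  n11 'aecae': d→12
  n12 'aecaed': ·  [P1 ends]
  n13 'ad': a→17 c→14
  n14 'adc': c→15
  n15 'adcc': e→16
  n16 'adcce': ·  [P2 ends]
  n17 'ada': a→18
  n18 'adaa': c→19
  n19 'adaac': b→20
  n20 'adaacb': ·  [P3 ends]
  n21 'ce': ·  [P4 ends]

Failure links (BFS by depth):
  n1('c'): parent n0 fail=0; on 'c' 0 → fail=0;  out ∅∪∅=∅
  n7('a'): parent n0 fail=0; on 'a' 0 → fail=0;  out ∅∪∅=∅
  n2('cb'): parent n1 fail=0; on 'b' 0 → fail=0;  out ∅∪∅=∅
  n8('ae'): parent n7 fail=0; on 'e' 0 → fail=0;  out ∅∪∅=∅
  n13('ad'): parent n7 fail=0; on 'd' 0 → fail=0;  out ∅∪∅=∅
  n21('ce'): parent n1 fail=0; on 'e' 0 → fail=0;  out {4}∪∅={4}
  n3('cbc'): parent n2 fail=0; on 'c' 0 → fail=1;  out ∅∪∅=∅
  n9('aec'): parent n8 fail=0; on 'c' 0 → fail=1;  out ∅∪∅=∅
  n14('adc'): parent n13 fail=0; on 'c' 0 → fail=1;  out ∅∪∅=∅
  n17('ada'): parent n13 fail=0; on 'a' 0 → fail=7;  out ∅∪∅=∅
  n4('cbce'): parent n3 fail=1; on 'e' 1 → fail=21;  out ∅∪{4}={4}
  n10('aeca'): parent n9 fail=1; on 'a' 1→0 → fail=7;  out ∅∪∅=∅
  n15('adcc'): parent n14 fail=1; on 'c' 1→0 → fail=1;  out ∅∪∅=∅
  n18('adaa'): parent n17 fail=7; on 'a' 7→0 → fail=7;  out ∅∪∅=∅
  n5('cbceb'): parent n4 fail=21; on 'b' 21→0 → fail=0;  out ∅∪∅=∅
  n11('aecae'): parent n10 fail=7; on 'e' 7 → fail=8;  out ∅∪∅=∅
  n16('adcce'): parent n15 fail=1; on 'e' 1 → fail=21;  out {2}∪{4}={2,4}
  n19('adaac'): parent n18 fail=7; on 'c' 7→0 → fail=1;  out ∅∪∅=∅
  n6('cbcebb'): parent n5 fail=0; on 'b' 0 → fail=0;  out {0}∪∅={0}
  n12('aecaed'): parent n11 fail=8; on 'd' 8→0 → fail=0;  out {1}∪∅={1}
  n20('adaacb'): parent n19 fail=1; on 'b' 1 → fail=2;  out {3}∪∅={3}

Scan:
i=0 'a': node 0→7
i=1 'a': node 7→7 (fail-walked)
i=2 'e': node 7→8
i=3 'c': node 8→9
i=4 'b': node 9→2 (fail-walked)
i=5 'c': node 2→3
i=6 'e': node 3→4  ** P4@[5:6]
i=7 'b': node 4→5
i=8 'b': node 5→6  ** P0@[3:8]
i=9 'd': node 6→0 (fail-walked)
i=10 'a': node 0→7
i=11 'b': node 7→0 (fail-walked)
i=12 'c': node 0→1
i=13 'a': node 1→7 (fail-walked)
i=14 'd': node 7→13
i=15 'a': node 13→17
i=16 'a': node 17→18
i=17 'c': node 18→19
i=18 'b': node 19→20  ** P3@[13:18]
i=19 'b': node 20→0 (fail-walked)
i=20 'a': node 0→7
i=21 'd': node 7→13
i=22 'c': node 13→14
i=23 'c': node 14→15
i=24 'e': node 15→16  ** P2@[20:24],P4@[23:24]
i=25 'a': node 16→7 (fail-walked)
i=26 'd': node 7→13
i=27 'a': node 13→17
i=28 'a': node 17→18
i=29 'c': node 18→19
i=30 'b': node 19→20  ** P3@[25:30]
i=31 'a': node 20→7 (fail-walked)
i=32 'b': node 7→0 (fail-walked)
i=33 'a': node 0→7
i=34 'a': node 7→7 (fail-walked)
i=35 'd': node 7→13
i=36 'a': node 13→17
i=37 'a': node 17→18
i=38 'c': node 18→19
i=39 'b': node 19→20  ** P3@[34:39]
i=40 'c': node 20→3 (fail-walked)
i=41 'b': node 3→2 (fail-walked)
i=42 'c': node 2→3
i=43 'e': node 3→4  ** P4@[42:43]
i=44 'b': node 4→5
i=45 'b': node 5→6  ** P0@[40:45]
i=46 'c': node 6→1 (fail-walked)
i=47 'b': node 1→2
i=48 'a': node 2→7 (fail-walked)
i=49 'e': node 7→8
i=50 'c': node 8→9
i=51 'b': node 9→2 (fail-walked)
i=52 'c': node 2→3
i=53 'e': node 3→4  ** P4@[52:53]
i=54 'b': node 4→5
i=55 'b': node 5→6  ** P0@[50:55]
i=56 'a': node 6→7 (fail-walked)

All matches (sorted): [[6,4],[8,0],[18,3],[24,2],[24,4],[30,3],[39,3],[43,4],[45,0],[53,4],[55,0]]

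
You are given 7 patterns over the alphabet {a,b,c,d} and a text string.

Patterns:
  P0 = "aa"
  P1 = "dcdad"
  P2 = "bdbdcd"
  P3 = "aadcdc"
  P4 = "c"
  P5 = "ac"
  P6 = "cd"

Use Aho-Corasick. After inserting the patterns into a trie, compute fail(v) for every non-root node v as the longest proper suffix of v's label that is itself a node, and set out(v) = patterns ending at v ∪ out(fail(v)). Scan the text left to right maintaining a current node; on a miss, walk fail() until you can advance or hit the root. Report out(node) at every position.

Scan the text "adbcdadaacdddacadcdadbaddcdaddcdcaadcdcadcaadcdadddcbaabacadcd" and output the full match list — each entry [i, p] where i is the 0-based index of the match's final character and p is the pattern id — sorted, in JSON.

Build automaton:
Trie (insert patterns):
  n0 'ε': a→1 b→8 c→18 d→3
  n1 'a': a→2 c→19
  n2 'aa': d→14  [P0 ends]
  n3 'd': c→4
  n4 'dc': d→5
  n5 'dcd': a→6
  n6 'dcda': d→7
  n7 'dcdad': ·  [P1 ends]
  n8 'b': d→9
  n9 'bd': b→10
  n10 'bdb': d→11
  n11 'bdbd': c→12
  n12 'bdbdc': d→13
  n13 'bdbdcd': ·  [P2 ends]
  n14 'aad': c→15
  n15 'aadc': d→16
  n16 'aadcd': c→17
  n17 'aadcdc': ·  [P3 ends]
  n18 'c': d→20  [P4 ends]
  n19 'ac': ·  [P5 ends]
  n20 'cd': ·  [P6 ends]

Failure links (BFS by depth):
  n1('a'): parent n0 fail=0; on 'a' 0 → fail=0;  out ∅∪∅=∅
  n3('d'): parent n0 fail=0; on 'd' 0 → fail=0;  out ∅∪∅=∅
  n8('b'): parent n0 fail=0; on 'b' 0 → fail=0;  out ∅∪∅=∅
  n18('c'): parent n0 fail=0; on 'c' 0 → fail=0;  out {4}∪∅={4}
  n2('aa'): parent n1 fail=0; on 'a' 0 → fail=1;  out {0}∪∅={0}
  n4('dc'): parent n3 fail=0; on 'c' 0 → fail=18;  out ∅∪{4}={4}
  n9('bd'): parent n8 fail=0; on 'd' 0 → fail=3;  out ∅∪∅=∅
  n19('ac'): parent n1 fail=0; on 'c' 0 → fail=18;  out {5}∪{4}={4,5}
  n20('cd'): parent n18 fail=0; on 'd' 0 → fail=3;  out {6}∪∅={6}
  n5('dcd'): parent n4 fail=18; on 'd' 18 → fail=20;  out ∅∪{6}={6}
  n10('bdb'): parent n9 fail=3; on 'b' 3→0 → fail=8;  out ∅∪∅=∅
  n14('aad'): parent n2 fail=1; on 'd' 1→0 → fail=3;  out ∅∪∅=∅
  n6('dcda'): parent n5 fail=20; on 'a' 20→3→0 → fail=1;  out ∅∪∅=∅
  n11('bdbd'): parent n10 fail=8; on 'd' 8 → fail=9;  out ∅∪∅=∅
  n15('aadc'): parent n14 fail=3; on 'c' 3 → fail=4;  out ∅∪{4}={4}
  n7('dcdad'): parent n6 fail=1; on 'd' 1→0 → fail=3;  out {1}∪∅={1}
  n12('bdbdc'): parent n11 fail=9; on 'c' 9→3 → fail=4;  out ∅∪{4}={4}
  n16('aadcd'): parent n15 fail=4; on 'd' 4 → fail=5;  out ∅∪{6}={6}
  n13('bdbdcd'): parent n12 fail=4; on 'd' 4 → fail=5;  out {2}∪{6}={2,6}
  n17('aadcdc'): parent n16 fail=5; on 'c' 5→20→3 → fail=4;  out {3}∪{4}={3,4}

Scan:
i=0 'a': node 0→1
i=1 'd': node 1→3 (fail-walked)
i=2 'b': node 3→8 (fail-walked)
i=3 'c': node 8→18 (fail-walked)  emit P4@[3:3]
i=4 'd': node 18→20  emit P6@[3:4]
i=5 'a': node 20→1 (fail-walked)
i=6 'd': node 1→3 (fail-walked)
i=7 'a': node 3→1 (fail-walked)
i=8 'a': node 1→2  emit P0@[7:8]
i=9 'c': node 2→19 (fail-walked)  emit P4@[9:9],P5@[8:9]
i=10 'd': node 19→20 (fail-walked)  emit P6@[9:10]
i=11 'd': node 20→3 (fail-walked)
i=12 'd': node 3→3 (fail-walked)
i=13 'a': node 3→1 (fail-walked)
i=14 'c': node 1→19  emit P4@[14:14],P5@[13:14]
i=15 'a': node 19→1 (fail-walked)
i=16 'd': node 1→3 (fail-walked)
i=17 'c': node 3→4  emit P4@[17:17]
i=18 'd': node 4→5  emit P6@[17:18]
i=19 'a': node 5→6
i=20 'd': node 6→7  emit P1@[16:20]
i=21 'b': node 7→8 (fail-walked)
i=22 'a': node 8→1 (fail-walked)
i=23 'd': node 1→3 (fail-walked)
i=24 'd': node 3→3 (fail-walked)
i=25 'c': node 3→4  emit P4@[25:25]
i=26 'd': node 4→5  emit P6@[25:26]
i=27 'a': node 5→6
i=28 'd': node 6→7  emit P1@[24:28]
i=29 'd': node 7→3 (fail-walked)
i=30 'c': node 3→4  emit P4@[30:30]
i=31 'd': node 4→5  emit P6@[30:31]
i=32 'c': node 5→4 (fail-walked)  emit P4@[32:32]
i=33 'a': node 4→1 (fail-walked)
i=34 'a': node 1→2  emit P0@[33:34]
i=35 'd': node 2→14
i=36 'c': node 14→15  emit P4@[36:36]
i=37 'd': node 15→16  emit P6@[36:37]
i=38 'c': node 16→17  emit P3@[33:38],P4@[38:38]
i=39 'a': node 17→1 (fail-walked)
i=40 'd': node 1→3 (fail-walked)
i=41 'c': node 3→4  emit P4@[41:41]
i=42 'a': node 4→1 (fail-walked)
i=43 'a': node 1→2  emit P0@[42:43]
i=44 'd': node 2→14
i=45 'c': node 14→15  emit P4@[45:45]
i=46 'd': node 15→16  emit P6@[45:46]
i=47 'a': node 16→6 (fail-walked)
i=48 'd': node 6→7  emit P1@[44:48]
i=49 'd': node 7→3 (fail-walked)
i=50 'd': node 3→3 (fail-walked)
i=51 'c': node 3→4  emit P4@[51:51]
i=52 'b': node 4→8 (fail-walked)
i=53 'a': node 8→1 (fail-walked)
i=54 'a': node 1→2  emit P0@[53:54]
i=55 'b': node 2→8 (fail-walked)
i=56 'a': node 8→1 (fail-walked)
i=57 'c': node 1→19  emit P4@[57:57],P5@[56:57]
i=58 'a': node 19→1 (fail-walked)
i=59 'd': node 1→3 (fail-walked)
i=60 'c': node 3→4  emit P4@[60:60]
i=61 'd': node 4→5  emit P6@[60:61]

Matches: [[3,4],[4,6],[8,0],[9,4],[9,5],[10,6],[14,4],[14,5],[17,4],[18,6],[20,1],[25,4],[26,6],[28,1],[30,4],[31,6],[32,4],[34,0],[36,4],[37,6],[38,3],[38,4],[41,4],[43,0],[45,4],[46,6],[48,1],[51,4],[54,0],[57,4],[57,5],[60,4],[61,6]]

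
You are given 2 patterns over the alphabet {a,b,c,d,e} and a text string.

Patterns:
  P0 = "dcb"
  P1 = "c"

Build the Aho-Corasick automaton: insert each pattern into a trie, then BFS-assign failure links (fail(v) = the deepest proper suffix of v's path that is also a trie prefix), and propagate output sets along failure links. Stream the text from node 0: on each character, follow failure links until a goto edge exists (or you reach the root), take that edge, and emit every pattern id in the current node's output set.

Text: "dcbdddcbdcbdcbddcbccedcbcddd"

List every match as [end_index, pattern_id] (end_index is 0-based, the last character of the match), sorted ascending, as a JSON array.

Build:
Trie (insert patterns):
  n0 'ε': c→4 d→1
  n1 'd': c→2
  n2 'dc': b→3
  n3 'dcb': ·  ←P0
  n4 'c': ·  ←P1

Failure links (BFS by depth):
  n1('d'): parent n0 fail=0; on 'd' 0 → fail=0;  out ∅∪∅=∅
  n4('c'): parent n0 fail=0; on 'c' 0 → fail=0;  out {1}∪∅={1}
  n2('dc'): parent n1 fail=0; on 'c' 0 → fail=4;  out ∅∪{1}={1}
  n3('dcb'): parent n2 fail=4; on 'b' 4→0 → fail=0;  out {0}∪∅={0}

Scan:
i=0 'd': node 0→1
i=1 'c': node 1→2  → match P1@[1:1]
i=2 'b': node 2→3  → match P0@[0:2]
i=3 'd': node 3→1 (via fail)
i=4 'd': node 1→1 (via fail)
i=5 'd': node 1→1 (via fail)
i=6 'c': node 1→2  → match P1@[6:6]
i=7 'b': node 2→3  → match P0@[5:7]
i=8 'd': node 3→1 (via fail)
i=9 'c': node 1→2  → match P1@[9:9]
i=10 'b': node 2→3  → match P0@[8:10]
i=11 'd': node 3→1 (via fail)
i=12 'c': node 1→2  → match P1@[12:12]
i=13 'b': node 2→3  → match P0@[11:13]
i=14 'd': node 3→1 (via fail)
i=15 'd': node 1→1 (via fail)
i=16 'c': node 1→2  → match P1@[16:16]
i=17 'b': node 2→3  → match P0@[15:17]
i=18 'c': node 3→4 (via fail)  → match P1@[18:18]
i=19 'c': node 4→4 (via fail)  → match P1@[19:19]
i=20 'e': node 4→0 (via fail)
i=21 'd': node 0→1
i=22 'c': node 1→2  → match P1@[22:22]
i=23 'b': node 2→3  → match P0@[21:23]
i=24 'c': node 3→4 (via fail)  → match P1@[24:24]
i=25 'd': node 4→1 (via fail)
i=26 'd': node 1→1 (via fail)
i=27 'd': node 1→1 (via fail)

Result: [[1,1],[2,0],[6,1],[7,0],[9,1],[10,0],[12,1],[13,0],[16,1],[17,0],[18,1],[19,1],[22,1],[23,0],[24,1]]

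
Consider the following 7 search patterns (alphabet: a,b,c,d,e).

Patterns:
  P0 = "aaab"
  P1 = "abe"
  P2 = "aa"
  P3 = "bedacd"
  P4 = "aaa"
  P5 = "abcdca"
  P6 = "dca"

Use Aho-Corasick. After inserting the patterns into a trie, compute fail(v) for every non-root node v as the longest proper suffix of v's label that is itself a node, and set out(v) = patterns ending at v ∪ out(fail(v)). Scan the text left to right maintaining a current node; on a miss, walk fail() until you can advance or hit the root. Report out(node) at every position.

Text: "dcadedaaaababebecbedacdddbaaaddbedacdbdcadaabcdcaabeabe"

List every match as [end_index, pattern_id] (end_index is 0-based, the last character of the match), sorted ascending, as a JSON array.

Construct AC machine:
Trie (insert patterns):
  n0 'ε': a→1 b→7 d→17
  n1 'a': a→2 b→5
  n2 'aa': a→3  ←P2
  n3 'aaa': b→4  ←P4
  n4 'aaab': ·  ←P0
  n5 'ab': c→13 e→6
  n6 'abe': ·  ←P1
  n7 'b': e→8
  n8 'be': d→9
  n9 'bed': a→10
  n10 'beda': c→11
  n11 'bedac': d→12
  n12 'bedacd': ·  ←P3
  n13 'abc': d→14
  n14 'abcd': c→15
  n15 'abcdc': a→16
  n16 'abcdca': ·  ←P5
  n17 'd': c→18
  n18 'dc': a→19
  n19 'dca': ·  ←P6

Failure links (BFS by depth):
  fail(1) 'a': from fail(0)=0 chase 'a': 0 ⇒ 0;  out=∅∪out(0)=∅
  fail(7) 'b': from fail(0)=0 chase 'b': 0 ⇒ 0;  out=∅∪out(0)=∅
  fail(17) 'd': from fail(0)=0 chase 'd': 0 ⇒ 0;  out=∅∪out(0)=∅
  fail(2) 'aa': from fail(1)=0 chase 'a': 0 ⇒ 1;  out={2}∪out(1)={2}
  fail(5) 'ab': from fail(1)=0 chase 'b': 0 ⇒ 7;  out=∅∪out(7)=∅
  fail(8) 'be': from fail(7)=0 chase 'e': 0 ⇒ 0;  out=∅∪out(0)=∅
  fail(18) 'dc': from fail(17)=0 chase 'c': 0 ⇒ 0;  out=∅∪out(0)=∅
  fail(3) 'aaa': from fail(2)=1 chase 'a': 1 ⇒ 2;  out={4}∪out(2)={2,4}
  fail(6) 'abe': from fail(5)=7 chase 'e': 7 ⇒ 8;  out={1}∪out(8)={1}
  fail(9) 'bed': from fail(8)=0 chase 'd': 0 ⇒ 17;  out=∅∪out(17)=∅
  fail(13) 'abc': from fail(5)=7 chase 'c': 7→0 ⇒ 0;  out=∅∪out(0)=∅
  fail(19) 'dca': from fail(18)=0 chase 'a': 0 ⇒ 1;  out={6}∪out(1)={6}
  fail(4) 'aaab': from fail(3)=2 chase 'b': 2→1 ⇒ 5;  out={0}∪out(5)={0}
  fail(10) 'beda': from fail(9)=17 chase 'a': 17→0 ⇒ 1;  out=∅∪out(1)=∅
  fail(14) 'abcd': from fail(13)=0 chase 'd': 0 ⇒ 17;  out=∅∪out(17)=∅
  fail(11) 'bedac': from fail(10)=1 chase 'c': 1→0 ⇒ 0;  out=∅∪out(0)=∅
  fail(15) 'abcdc': from fail(14)=17 chase 'c': 17 ⇒ 18;  out=∅∪out(18)=∅
  fail(12) 'bedacd': from fail(11)=0 chase 'd': 0 ⇒ 17;  out={3}∪out(17)={3}
  fail(16) 'abcdca': from fail(15)=18 chase 'a': 18 ⇒ 19;  out={5}∪out(19)={5,6}

Text stream:
pos 0 'd': at 17
pos 1 'c': at 18
pos 2 'a': at 19  emit P6@[0:2]
pos 3 'd': at 17 (fail-walked)
pos 4 'e': at 0 (fail-walked)
pos 5 'd': at 17
pos 6 'a': at 1 (fail-walked)
pos 7 'a': at 2  emit P2@[6:7]
pos 8 'a': at 3  emit P2@[7:8],P4@[6:8]
pos 9 'a': at 3 (fail-walked)  emit P2@[8:9],P4@[7:9]
pos 10 'b': at 4  emit P0@[7:10]
pos 11 'a': at 1 (fail-walked)
pos 12 'b': at 5
pos 13 'e': at 6  emit P1@[11:13]
pos 14 'b': at 7 (fail-walked)
pos 15 'e': at 8
pos 16 'c': at 0 (fail-walked)
pos 17 'b': at 7
pos 18 'e': at 8
pos 19 'd': at 9
pos 20 'a': at 10
pos 21 'c': at 11
pos 22 'd': at 12  emit P3@[17:22]
pos 23 'd': at 17 (fail-walked)
pos 24 'd': at 17 (fail-walked)
pos 25 'b': at 7 (fail-walked)
pos 26 'a': at 1 (fail-walked)
pos 27 'a': at 2  emit P2@[26:27]
pos 28 'a': at 3  emit P2@[27:28],P4@[26:28]
pos 29 'd': at 17 (fail-walked)
pos 30 'd': at 17 (fail-walked)
pos 31 'b': at 7 (fail-walked)
pos 32 'e': at 8
pos 33 'd': at 9
pos 34 'a': at 10
pos 35 'c': at 11
pos 36 'd': at 12  emit P3@[31:36]
pos 37 'b': at 7 (fail-walked)
pos 38 'd': at 17 (fail-walked)
pos 39 'c': at 18
pos 40 'a': at 19  emit P6@[38:40]
pos 41 'd': at 17 (fail-walked)
pos 42 'a': at 1 (fail-walked)
pos 43 'a': at 2  emit P2@[42:43]
pos 44 'b': at 5 (fail-walked)
pos 45 'c': at 13
pos 46 'd': at 14
pos 47 'c': at 15
pos 48 'a': at 16  emit P5@[43:48],P6@[46:48]
pos 49 'a': at 2 (fail-walked)  emit P2@[48:49]
pos 50 'b': at 5 (fail-walked)
pos 51 'e': at 6  emit P1@[49:51]
pos 52 'a': at 1 (fail-walked)
pos 53 'b': at 5
pos 54 'e': at 6  emit P1@[52:54]

All matches (sorted): [[2,6],[7,2],[8,2],[8,4],[9,2],[9,4],[10,0],[13,1],[22,3],[27,2],[28,2],[28,4],[36,3],[40,6],[43,2],[48,5],[48,6],[49,2],[51,1],[54,1]]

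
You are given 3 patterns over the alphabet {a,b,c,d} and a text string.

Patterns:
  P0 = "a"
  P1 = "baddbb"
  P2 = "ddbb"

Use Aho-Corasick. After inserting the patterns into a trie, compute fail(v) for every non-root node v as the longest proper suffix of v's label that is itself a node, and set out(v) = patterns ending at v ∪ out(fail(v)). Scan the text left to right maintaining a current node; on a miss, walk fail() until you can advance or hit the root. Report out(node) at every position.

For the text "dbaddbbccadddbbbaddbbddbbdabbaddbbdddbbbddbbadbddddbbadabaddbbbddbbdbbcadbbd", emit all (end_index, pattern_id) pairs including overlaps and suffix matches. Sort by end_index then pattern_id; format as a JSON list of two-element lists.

Build automaton:
Trie (insert patterns):
  n0 'ε': a→1 b→2 d→8
  n1 'a': ·  [P0 ends]
  n2 'b': a→3
  n3 'ba': d→4
  n4 'bad': d→5
  n5 'badd': b→6
  n6 'baddb': b→7
  n7 'baddbb': ·  [P1 ends]
  n8 'd': d→9
  n9 'dd': b→10
  n10 'ddb': b→11
  n11 'ddbb': ·  [P2 ends]

BFS fail/out derivation:
  n1('a'): parent n0 fail=0; on 'a' 0 → fail=0;  out {0}∪∅={0}
  n2('b'): parent n0 fail=0; on 'b' 0 → fail=0;  out ∅∪∅=∅
  n8('d'): parent n0 fail=0; on 'd' 0 → fail=0;  out ∅∪∅=∅
  n3('ba'): parent n2 fail=0; on 'a' 0 → fail=1;  out ∅∪{0}={0}
  n9('dd'): parent n8 fail=0; on 'd' 0 → fail=8;  out ∅∪∅=∅
  n4('bad'): parent n3 fail=1; on 'd' 1→0 → fail=8;  out ∅∪∅=∅
  n10('ddb'): parent n9 fail=8; on 'b' 8→0 → fail=2;  out ∅∪∅=∅
  n5('badd'): parent n4 fail=8; on 'd' 8 → fail=9;  out ∅∪∅=∅
  n11('ddbb'): parent n10 fail=2; on 'b' 2→0 → fail=2;  out {2}∪∅={2}
  n6('baddb'): parent n5 fail=9; on 'b' 9 → fail=10;  out ∅∪∅=∅
  n7('baddbb'): parent n6 fail=10; on 'b' 10 → fail=11;  out {1}∪{2}={1,2}

Run:
pos 0 'd': at 8
pos 1 'b': at 2 (via fail)
pos 2 'a': at 3  ** P0@[2:2]
pos 3 'd': at 4
pos 4 'd': at 5
pos 5 'b': at 6
pos 6 'b': at 7  ** P1@[1:6],P2@[3:6]
pos 7 'c': at 0 (via fail)
pos 8 'c': at 0
pos 9 'a': at 1  ** P0@[9:9]
pos 10 'd': at 8 (via fail)
pos 11 'd': at 9
pos 12 'd': at 9 (via fail)
pos 13 'b': at 10
pos 14 'b': at 11  ** P2@[11:14]
pos 15 'b': at 2 (via fail)
pos 16 'a': at 3  ** P0@[16:16]
pos 17 'd': at 4
pos 18 'd': at 5
pos 19 'b': at 6
pos 20 'b': at 7  ** P1@[15:20],P2@[17:20]
pos 21 'd': at 8 (via fail)
pos 22 'd': at 9
pos 23 'b': at 10
pos 24 'b': at 11  ** P2@[21:24]
pos 25 'd': at 8 (via fail)
pos 26 'a': at 1 (via fail)  ** P0@[26:26]
pos 27 'b': at 2 (via fail)
pos 28 'b': at 2 (via fail)
pos 29 'a': at 3  ** P0@[29:29]
pos 30 'd': at 4
pos 31 'd': at 5
pos 32 'b': at 6
pos 33 'b': at 7  ** P1@[28:33],P2@[30:33]
pos 34 'd': at 8 (via fail)
pos 35 'd': at 9
pos 36 'd': at 9 (via fail)
pos 37 'b': at 10
pos 38 'b': at 11  ** P2@[35:38]
pos 39 'b': at 2 (via fail)
pos 40 'd': at 8 (via fail)
pos 41 'd': at 9
pos 42 'b': at 10
pos 43 'b': at 11  ** P2@[40:43]
pos 44 'a': at 3 (via fail)  ** P0@[44:44]
pos 45 'd': at 4
pos 46 'b': at 2 (via fail)
pos 47 'd': at 8 (via fail)
pos 48 'd': at 9
pos 49 'd': at 9 (via fail)
pos 50 'd': at 9 (via fail)
pos 51 'b': at 10
pos 52 'b': at 11  ** P2@[49:52]
pos 53 'a': at 3 (via fail)  ** P0@[53:53]
pos 54 'd': at 4
pos 55 'a': at 1 (via fail)  ** P0@[55:55]
pos 56 'b': at 2 (via fail)
pos 57 'a': at 3  ** P0@[57:57]
pos 58 'd': at 4
pos 59 'd': at 5
pos 60 'b': at 6
pos 61 'b': at 7  ** P1@[56:61],P2@[58:61]
pos 62 'b': at 2 (via fail)
pos 63 'd': at 8 (via fail)
pos 64 'd': at 9
pos 65 'b': at 10
pos 66 'b': at 11  ** P2@[63:66]
pos 67 'd': at 8 (via fail)
pos 68 'b': at 2 (via fail)
pos 69 'b': at 2 (via fail)
pos 70 'c': at 0 (via fail)
pos 71 'a': at 1  ** P0@[71:71]
pos 72 'd': at 8 (via fail)
pos 73 'b': at 2 (via fail)
pos 74 'b': at 2 (via fail)
pos 75 'd': at 8 (via fail)

Result: [[2,0],[6,1],[6,2],[9,0],[14,2],[16,0],[20,1],[20,2],[24,2],[26,0],[29,0],[33,1],[33,2],[38,2],[43,2],[44,0],[52,2],[53,0],[55,0],[57,0],[61,1],[61,2],[66,2],[71,0]]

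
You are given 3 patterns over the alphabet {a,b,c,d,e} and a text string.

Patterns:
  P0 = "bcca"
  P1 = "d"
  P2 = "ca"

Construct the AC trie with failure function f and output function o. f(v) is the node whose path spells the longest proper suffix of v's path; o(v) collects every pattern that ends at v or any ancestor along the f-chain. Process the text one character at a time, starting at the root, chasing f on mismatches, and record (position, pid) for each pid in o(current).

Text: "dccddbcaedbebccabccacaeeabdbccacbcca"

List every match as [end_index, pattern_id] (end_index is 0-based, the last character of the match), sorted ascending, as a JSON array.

Construct AC machine:
Trie (insert patterns):
  0='ε' goto b→1 c→6 d→5
  1='b' goto c→2
  2='bc' goto c→3
  3='bcc' goto a→4
  4='bcca' goto ·  ←P0
  5='d' goto ·  ←P1
  6='c' goto a→7
  7='ca' goto ·  ←P2

Failure links (BFS by depth):
  n1('b'): parent n0 fail=0; on 'b' 0 → fail=0;  out ∅∪∅=∅
  n5('d'): parent n0 fail=0; on 'd' 0 → fail=0;  out {1}∪∅={1}
  n6('c'): parent n0 fail=0; on 'c' 0 → fail=0;  out ∅∪∅=∅
  n2('bc'): parent n1 fail=0; on 'c' 0 → fail=6;  out ∅∪∅=∅
  n7('ca'): parent n6 fail=0; on 'a' 0 → fail=0;  out {2}∪∅={2}
  n3('bcc'): parent n2 fail=6; on 'c' 6→0 → fail=6;  out ∅∪∅=∅
  n4('bcca'): parent n3 fail=6; on 'a' 6 → fail=7;  out {0}∪{2}={0,2}

Run:
[0] read 'd'  n0⇒n5  emit P1@[0:0]
[1] read 'c'  n5⇒n6 ·f
[2] read 'c'  n6⇒n6 ·f
[3] read 'd'  n6⇒n5 ·f  emit P1@[3:3]
[4] read 'd'  n5⇒n5 ·f  emit P1@[4:4]
[5] read 'b'  n5⇒n1 ·f
[6] read 'c'  n1⇒n2
[7] read 'a'  n2⇒n7 ·f  emit P2@[6:7]
[8] read 'e'  n7⇒n0 ·f
[9] read 'd'  n0⇒n5  emit P1@[9:9]
[10] read 'b'  n5⇒n1 ·f
[11] read 'e'  n1⇒n0 ·f
[12] read 'b'  n0⇒n1
[13] read 'c'  n1⇒n2
[14] read 'c'  n2⇒n3
[15] read 'a'  n3⇒n4  emit P0@[12:15],P2@[14:15]
[16] read 'b'  n4⇒n1 ·f
[17] read 'c'  n1⇒n2
[18] read 'c'  n2⇒n3
[19] read 'a'  n3⇒n4  emit P0@[16:19],P2@[18:19]
[20] read 'c'  n4⇒n6 ·f
[21] read 'a'  n6⇒n7  emit P2@[20:21]
[22] read 'e'  n7⇒n0 ·f
[23] read 'e'  n0⇒n0
[24] read 'a'  n0⇒n0
[25] read 'b'  n0⇒n1
[26] read 'd'  n1⇒n5 ·f  emit P1@[26:26]
[27] read 'b'  n5⇒n1 ·f
[28] read 'c'  n1⇒n2
[29] read 'c'  n2⇒n3
[30] read 'a'  n3⇒n4  emit P0@[27:30],P2@[29:30]
[31] read 'c'  n4⇒n6 ·f
[32] read 'b'  n6⇒n1 ·f
[33] read 'c'  n1⇒n2
[34] read 'c'  n2⇒n3
[35] read 'a'  n3⇒n4  emit P0@[32:35],P2@[34:35]

Result: [[0,1],[3,1],[4,1],[7,2],[9,1],[15,0],[15,2],[19,0],[19,2],[21,2],[26,1],[30,0],[30,2],[35,0],[35,2]]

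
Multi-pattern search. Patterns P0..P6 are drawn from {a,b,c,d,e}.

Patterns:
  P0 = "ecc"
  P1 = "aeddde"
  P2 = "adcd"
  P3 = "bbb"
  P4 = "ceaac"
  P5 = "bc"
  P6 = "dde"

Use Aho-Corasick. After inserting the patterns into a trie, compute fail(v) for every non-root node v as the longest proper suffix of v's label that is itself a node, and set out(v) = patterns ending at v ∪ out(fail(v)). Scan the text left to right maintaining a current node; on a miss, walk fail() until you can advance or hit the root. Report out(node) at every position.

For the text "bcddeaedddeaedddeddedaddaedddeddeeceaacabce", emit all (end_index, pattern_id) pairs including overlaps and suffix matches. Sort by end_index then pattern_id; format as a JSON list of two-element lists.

Build automaton:
Trie (insert patterns):
  n0 'ε': a→4 b→13 c→16 d→22 e→1
  n1 'e': c→2
  n2 'ec': c→3
  n3 'ecc': ·  [P0 ends]
  n4 'a': d→10 e→5
  n5 'ae': d→6
  n6 'aed': d→7
  n7 'aedd': d→8
  n8 'aeddd': e→9
  n9 'aeddde': ·  [P1 ends]
  n10 'ad': c→11
  n11 'adc': d→12
  n12 'adcd': ·  [P2 ends]
  n13 'b': b→14 c→21
  n14 'bb': b→15
  n15 'bbb': ·  [P3 ends]
  n16 'c': e→17
  n17 'ce': a→18
  n18 'cea': a→19
  n19 'ceaa': c→20
  n20 'ceaac': ·  [P4 ends]
  n21 'bc': ·  [P5 ends]
  n22 'd': d→23
  n23 'dd': e→24
  n24 'dde': ·  [P6 ends]

BFS fail/out derivation:
  n1('e'): parent n0 fail=0; on 'e' 0 → fail=0;  out ∅∪∅=∅
  n4('a'): parent n0 fail=0; on 'a' 0 → fail=0;  out ∅∪∅=∅
  n13('b'): parent n0 fail=0; on 'b' 0 → fail=0;  out ∅∪∅=∅
  n16('c'): parent n0 fail=0; on 'c' 0 → fail=0;  out ∅∪∅=∅
  n22('d'): parent n0 fail=0; on 'd' 0 → fail=0;  out ∅∪∅=∅
  n2('ec'): parent n1 fail=0; on 'c' 0 → fail=16;  out ∅∪∅=∅
  n5('ae'): parent n4 fail=0; on 'e' 0 → fail=1;  out ∅∪∅=∅
  n10('ad'): parent n4 fail=0; on 'd' 0 → fail=22;  out ∅∪∅=∅
  n14('bb'): parent n13 fail=0; on 'b' 0 → fail=13;  out ∅∪∅=∅
  n17('ce'): parent n16 fail=0; on 'e' 0 → fail=1;  out ∅∪∅=∅
  n21('bc'): parent n13 fail=0; on 'c' 0 → fail=16;  out {5}∪∅={5}
  n23('dd'): parent n22 fail=0; on 'd' 0 → fail=22;  out ∅∪∅=∅
  n3('ecc'): parent n2 fail=16; on 'c' 16→0 → fail=16;  out {0}∪∅={0}
  n6('aed'): parent n5 fail=1; on 'd' 1→0 → fail=22;  out ∅∪∅=∅
  n11('adc'): parent n10 fail=22; on 'c' 22→0 → fail=16;  out ∅∪∅=∅
  n15('bbb'): parent n14 fail=13; on 'b' 13 → fail=14;  out {3}∪∅={3}
  n18('cea'): parent n17 fail=1; on 'a' 1→0 → fail=4;  out ∅∪∅=∅
  n24('dde'): parent n23 fail=22; on 'e' 22→0 → fail=1;  out {6}∪∅={6}
  n7('aedd'): parent n6 fail=22; on 'd' 22 → fail=23;  out ∅∪∅=∅
  n12('adcd'): parent n11 fail=16; on 'd' 16→0 → fail=22;  out {2}∪∅={2}
  n19('ceaa'): parent n18 fail=4; on 'a' 4→0 → fail=4;  out ∅∪∅=∅
  n8('aeddd'): parent n7 fail=23; on 'd' 23→22 → fail=23;  out ∅∪∅=∅
  n20('ceaac'): parent n19 fail=4; on 'c' 4→0 → fail=16;  out {4}∪∅={4}
  n9('aeddde'): parent n8 fail=23; on 'e' 23 → fail=24;  out {1}∪{6}={1,6}

Text stream:
i=0 'b': node 0→13
i=1 'c': node 13→21  emit P5@[0:1]
i=2 'd': node 21→22 (via fail)
i=3 'd': node 22→23
i=4 'e': node 23→24  emit P6@[2:4]
i=5 'a': node 24→4 (via fail)
i=6 'e': node 4→5
i=7 'd': node 5→6
i=8 'd': node 6→7
i=9 'd': node 7→8
i=10 'e': node 8→9  emit P1@[5:10],P6@[8:10]
i=11 'a': node 9→4 (via fail)
i=12 'e': node 4→5
i=13 'd': node 5→6
i=14 'd': node 6→7
i=15 'd': node 7→8
i=16 'e': node 8→9  emit P1@[11:16],P6@[14:16]
i=17 'd': node 9→22 (via fail)
i=18 'd': node 22→23
i=19 'e': node 23→24  emit P6@[17:19]
i=20 'd': node 24→22 (via fail)
i=21 'a': node 22→4 (via fail)
i=22 'd': node 4→10
i=23 'd': node 10→23 (via fail)
i=24 'a': node 23→4 (via fail)
i=25 'e': node 4→5
i=26 'd': node 5→6
i=27 'd': node 6→7
i=28 'd': node 7→8
i=29 'e': node 8→9  emit P1@[24:29],P6@[27:29]
i=30 'd': node 9→22 (via fail)
i=31 'd': node 22→23
i=32 'e': node 23→24  emit P6@[30:32]
i=33 'e': node 24→1 (via fail)
i=34 'c': node 1→2
i=35 'e': node 2→17 (via fail)
i=36 'a': node 17→18
i=37 'a': node 18→19
i=38 'c': node 19→20  emit P4@[34:38]
i=39 'a': node 20→4 (via fail)
i=40 'b': node 4→13 (via fail)
i=41 'c': node 13→21  emit P5@[40:41]
i=42 'e': node 21→17 (via fail)

Matches: [[1,5],[4,6],[10,1],[10,6],[16,1],[16,6],[19,6],[29,1],[29,6],[32,6],[38,4],[41,5]]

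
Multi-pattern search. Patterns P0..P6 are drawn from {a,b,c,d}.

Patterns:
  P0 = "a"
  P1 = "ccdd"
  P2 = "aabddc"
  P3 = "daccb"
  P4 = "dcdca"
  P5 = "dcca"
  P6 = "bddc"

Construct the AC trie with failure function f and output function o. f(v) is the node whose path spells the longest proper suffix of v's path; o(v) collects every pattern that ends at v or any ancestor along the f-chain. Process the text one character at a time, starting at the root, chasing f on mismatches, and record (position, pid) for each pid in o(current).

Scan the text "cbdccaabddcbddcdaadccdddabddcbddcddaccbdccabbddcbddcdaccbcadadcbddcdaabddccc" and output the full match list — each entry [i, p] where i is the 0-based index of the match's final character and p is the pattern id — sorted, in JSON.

Construct AC machine:
Trie (insert patterns):
  0='ε' goto a→1 b→22 c→2 d→11
  1='a' goto a→6  ←P0
  2='c' goto c→3
  3='cc' goto d→4
  4='ccd' goto d→5
  5='ccdd' goto ·  ←P1
  6='aa' goto b→7
  7='aab' goto d→8
  8='aabd' goto d→9
  9='aabdd' goto c→10
  10='aabddc' goto ·  ←P2
  11='d' goto a→12 c→16
  12='da' goto c→13
  13='dac' goto c→14
  14='dacc' goto b→15
  15='daccb' goto ·  ←P3
  16='dc' goto c→20 d→17
  17='dcd' goto c→18
  18='dcdc' goto a→19
  19='dcdca' goto ·  ←P4
  20='dcc' goto a→21
  21='dcca' goto ·  ←P5
  22='b' goto d→23
  23='bd' goto d→24
  24='bdd' goto c→25
  25='bddc' goto ·  ←P6

BFS fail/out derivation:
  fail(1) 'a': from fail(0)=0 chase 'a': 0 ⇒ 0;  out={0}∪out(0)={0}
  fail(2) 'c': from fail(0)=0 chase 'c': 0 ⇒ 0;  out=∅∪out(0)=∅
  fail(11) 'd': from fail(0)=0 chase 'd': 0 ⇒ 0;  out=∅∪out(0)=∅
  fail(22) 'b': from fail(0)=0 chase 'b': 0 ⇒ 0;  out=∅∪out(0)=∅
  fail(3) 'cc': from fail(2)=0 chase 'c': 0 ⇒ 2;  out=∅∪out(2)=∅
  fail(6) 'aa': from fail(1)=0 chase 'a': 0 ⇒ 1;  out=∅∪out(1)={0}
  fail(12) 'da': from fail(11)=0 chase 'a': 0 ⇒ 1;  out=∅∪out(1)={0}
  fail(16) 'dc': from fail(11)=0 chase 'c': 0 ⇒ 2;  out=∅∪out(2)=∅
  fail(23) 'bd': from fail(22)=0 chase 'd': 0 ⇒ 11;  out=∅∪out(11)=∅
  fail(4) 'ccd': from fail(3)=2 chase 'd': 2→0 ⇒ 11;  out=∅∪out(11)=∅
  fail(7) 'aab': from fail(6)=1 chase 'b': 1→0 ⇒ 22;  out=∅∪out(22)=∅
  fail(13) 'dac': from fail(12)=1 chase 'c': 1→0 ⇒ 2;  out=∅∪out(2)=∅
  fail(17) 'dcd': from fail(16)=2 chase 'd': 2→0 ⇒ 11;  out=∅∪out(11)=∅
  fail(20) 'dcc': from fail(16)=2 chase 'c': 2 ⇒ 3;  out=∅∪out(3)=∅
  fail(24) 'bdd': from fail(23)=11 chase 'd': 11→0 ⇒ 11;  out=∅∪out(11)=∅
  fail(5) 'ccdd': from fail(4)=11 chase 'd': 11→0 ⇒ 11;  out={1}∪out(11)={1}
  fail(8) 'aabd': from fail(7)=22 chase 'd': 22 ⇒ 23;  out=∅∪out(23)=∅
  fail(14) 'dacc': from fail(13)=2 chase 'c': 2 ⇒ 3;  out=∅∪out(3)=∅
  fail(18) 'dcdc': from fail(17)=11 chase 'c': 11 ⇒ 16;  out=∅∪out(16)=∅
  fail(21) 'dcca': from fail(20)=3 chase 'a': 3→2→0 ⇒ 1;  out={5}∪out(1)={0,5}
  fail(25) 'bddc': from fail(24)=11 chase 'c': 11 ⇒ 16;  out={6}∪out(16)={6}
  fail(9) 'aabdd': from fail(8)=23 chase 'd': 23 ⇒ 24;  out=∅∪out(24)=∅
  fail(15) 'daccb': from fail(14)=3 chase 'b': 3→2→0 ⇒ 22;  out={3}∪out(22)={3}
  fail(19) 'dcdca': from fail(18)=16 chase 'a': 16→2→0 ⇒ 1;  out={4}∪out(1)={0,4}
  fail(10) 'aabddc': from fail(9)=24 chase 'c': 24 ⇒ 25;  out={2}∪out(25)={2,6}

Run:
[0] read 'c'  n0⇒n2
[1] read 'b'  n2⇒n22 (via fail)
[2] read 'd'  n22⇒n23
[3] read 'c'  n23⇒n16 (via fail)
[4] read 'c'  n16⇒n20
[5] read 'a'  n20⇒n21  emit P0@[5:5],P5@[2:5]
[6] read 'a'  n21⇒n6 (via fail)  emit P0@[6:6]
[7] read 'b'  n6⇒n7
[8] read 'd'  n7⇒n8
[9] read 'd'  n8⇒n9
[10] read 'c'  n9⇒n10  emit P2@[5:10],P6@[7:10]
[11] read 'b'  n10⇒n22 (via fail)
[12] read 'd'  n22⇒n23
[13] read 'd'  n23⇒n24
[14] read 'c'  n24⇒n25  emit P6@[11:14]
[15] read 'd'  n25⇒n17 (via fail)
[16] read 'a'  n17⇒n12 (via fail)  emit P0@[16:16]
[17] read 'a'  n12⇒n6 (via fail)  emit P0@[17:17]
[18] read 'd'  n6⇒n11 (via fail)
[19] read 'c'  n11⇒n16
[20] read 'c'  n16⇒n20
[21] read 'd'  n20⇒n4 (via fail)
[22] read 'd'  n4⇒n5  emit P1@[19:22]
[23] read 'd'  n5⇒n11 (via fail)
[24] read 'a'  n11⇒n12  emit P0@[24:24]
[25] read 'b'  n12⇒n22 (via fail)
[26] read 'd'  n22⇒n23
[27] read 'd'  n23⇒n24
[28] read 'c'  n24⇒n25  emit P6@[25:28]
[29] read 'b'  n25⇒n22 (via fail)
[30] read 'd'  n22⇒n23
[31] read 'd'  n23⇒n24
[32] read 'c'  n24⇒n25  emit P6@[29:32]
[33] read 'd'  n25⇒n17 (via fail)
[34] read 'd'  n17⇒n11 (via fail)
[35] read 'a'  n11⇒n12  emit P0@[35:35]
[36] read 'c'  n12⇒n13
[37] read 'c'  n13⇒n14
[38] read 'b'  n14⇒n15  emit P3@[34:38]
[39] read 'd'  n15⇒n23 (via fail)
[40] read 'c'  n23⇒n16 (via fail)
[41] read 'c'  n16⇒n20
[42] read 'a'  n20⇒n21  emit P0@[42:42],P5@[39:42]
[43] read 'b'  n21⇒n22 (via fail)
[44] read 'b'  n22⇒n22 (via fail)
[45] read 'd'  n22⇒n23
[46] read 'd'  n23⇒n24
[47] read 'c'  n24⇒n25  emit P6@[44:47]
[48] read 'b'  n25⇒n22 (via fail)
[49] read 'd'  n22⇒n23
[50] read 'd'  n23⇒n24
[51] read 'c'  n24⇒n25  emit P6@[48:51]
[52] read 'd'  n25⇒n17 (via fail)
[53] read 'a'  n17⇒n12 (via fail)  emit P0@[53:53]
[54] read 'c'  n12⇒n13
[55] read 'c'  n13⇒n14
[56] read 'b'  n14⇒n15  emit P3@[52:56]
[57] read 'c'  n15⇒n2 (via fail)
[58] read 'a'  n2⇒n1 (via fail)  emit P0@[58:58]
[59] read 'd'  n1⇒n11 (via fail)
[60] read 'a'  n11⇒n12  emit P0@[60:60]
[61] read 'd'  n12⇒n11 (via fail)
[62] read 'c'  n11⇒n16
[63] read 'b'  n16⇒n22 (via fail)
[64] read 'd'  n22⇒n23
[65] read 'd'  n23⇒n24
[66] read 'c'  n24⇒n25  emit P6@[63:66]
[67] read 'd'  n25⇒n17 (via fail)
[68] read 'a'  n17⇒n12 (via fail)  emit P0@[68:68]
[69] read 'a'  n12⇒n6 (via fail)  emit P0@[69:69]
[70] read 'b'  n6⇒n7
[71] read 'd'  n7⇒n8
[72] read 'd'  n8⇒n9
[73] read 'c'  n9⇒n10  emit P2@[68:73],P6@[70:73]
[74] read 'c'  n10⇒n20 (via fail)
[75] read 'c'  n20⇒n3 (via fail)

Result: [[5,0],[5,5],[6,0],[10,2],[10,6],[14,6],[16,0],[17,0],[22,1],[24,0],[28,6],[32,6],[35,0],[38,3],[42,0],[42,5],[47,6],[51,6],[53,0],[56,3],[58,0],[60,0],[66,6],[68,0],[69,0],[73,2],[73,6]]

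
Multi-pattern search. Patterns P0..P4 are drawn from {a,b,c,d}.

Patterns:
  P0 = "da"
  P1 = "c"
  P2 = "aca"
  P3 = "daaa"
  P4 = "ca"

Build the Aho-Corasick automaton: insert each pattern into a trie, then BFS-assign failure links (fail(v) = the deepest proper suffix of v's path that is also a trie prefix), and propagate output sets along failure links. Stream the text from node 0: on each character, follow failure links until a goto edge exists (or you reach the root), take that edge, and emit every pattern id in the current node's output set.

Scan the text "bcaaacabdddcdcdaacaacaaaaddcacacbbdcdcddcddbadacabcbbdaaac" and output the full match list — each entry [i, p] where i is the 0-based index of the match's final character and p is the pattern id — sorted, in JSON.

Construct AC machine:
Trie nodes:
  n0 'ε': a→4 c→3 d→1
  n1 'd': a→2
  n2 'da': a→7  ←P0
  n3 'c': a→9  ←P1
  n4 'a': c→5
  n5 'ac': a→6
  n6 'aca': ·  ←P2
  n7 'daa': a→8
  n8 'daaa': ·  ←P3
  n9 'ca': ·  ←P4

Failure links (BFS by depth):
  fail(1) 'd': from fail(0)=0 chase 'd': 0 ⇒ 0;  out=∅∪out(0)=∅
  fail(3) 'c': from fail(0)=0 chase 'c': 0 ⇒ 0;  out={1}∪out(0)={1}
  fail(4) 'a': from fail(0)=0 chase 'a': 0 ⇒ 0;  out=∅∪out(0)=∅
  fail(2) 'da': from fail(1)=0 chase 'a': 0 ⇒ 4;  out={0}∪out(4)={0}
  fail(5) 'ac': from fail(4)=0 chase 'c': 0 ⇒ 3;  out=∅∪out(3)={1}
  fail(9) 'ca': from fail(3)=0 chase 'a': 0 ⇒ 4;  out={4}∪out(4)={4}
  fail(6) 'aca': from fail(5)=3 chase 'a': 3 ⇒ 9;  out={2}∪out(9)={2,4}
  fail(7) 'daa': from fail(2)=4 chase 'a': 4→0 ⇒ 4;  out=∅∪out(4)=∅
  fail(8) 'daaa': from fail(7)=4 chase 'a': 4→0 ⇒ 4;  out={3}∪out(4)={3}

Run:
pos 0 'b': at 0
pos 1 'c': at 3  ** P1@[1:1]
pos 2 'a': at 9  ** P4@[1:2]
pos 3 'a': at 4 (via fail)
pos 4 'a': at 4 (via fail)
pos 5 'c': at 5  ** P1@[5:5]
pos 6 'a': at 6  ** P2@[4:6],P4@[5:6]
pos 7 'b': at 0 (via fail)
pos 8 'd': at 1
pos 9 'd': at 1 (via fail)
pos 10 'd': at 1 (via fail)
pos 11 'c': at 3 (via fail)  ** P1@[11:11]
pos 12 'd': at 1 (via fail)
pos 13 'c': at 3 (via fail)  ** P1@[13:13]
pos 14 'd': at 1 (via fail)
pos 15 'a': at 2  ** P0@[14:15]
pos 16 'a': at 7
pos 17 'c': at 5 (via fail)  ** P1@[17:17]
pos 18 'a': at 6  ** P2@[16:18],P4@[17:18]
pos 19 'a': at 4 (via fail)
pos 20 'c': at 5  ** P1@[20:20]
pos 21 'a': at 6  ** P2@[19:21],P4@[20:21]
pos 22 'a': at 4 (via fail)
pos 23 'a': at 4 (via fail)
pos 24 'a': at 4 (via fail)
pos 25 'd': at 1 (via fail)
pos 26 'd': at 1 (via fail)
pos 27 'c': at 3 (via fail)  ** P1@[27:27]
pos 28 'a': at 9  ** P4@[27:28]
pos 29 'c': at 5 (via fail)  ** P1@[29:29]
pos 30 'a': at 6  ** P2@[28:30],P4@[29:30]
pos 31 'c': at 5 (via fail)  ** P1@[31:31]
pos 32 'b': at 0 (via fail)
pos 33 'b': at 0
pos 34 'd': at 1
pos 35 'c': at 3 (via fail)  ** P1@[35:35]
pos 36 'd': at 1 (via fail)
pos 37 'c': at 3 (via fail)  ** P1@[37:37]
pos 38 'd': at 1 (via fail)
pos 39 'd': at 1 (via fail)
pos 40 'c': at 3 (via fail)  ** P1@[40:40]
pos 41 'd': at 1 (via fail)
pos 42 'd': at 1 (via fail)
pos 43 'b': at 0 (via fail)
pos 44 'a': at 4
pos 45 'd': at 1 (via fail)
pos 46 'a': at 2  ** P0@[45:46]
pos 47 'c': at 5 (via fail)  ** P1@[47:47]
pos 48 'a': at 6  ** P2@[46:48],P4@[47:48]
pos 49 'b': at 0 (via fail)
pos 50 'c': at 3  ** P1@[50:50]
pos 51 'b': at 0 (via fail)
pos 52 'b': at 0
pos 53 'd': at 1
pos 54 'a': at 2  ** P0@[53:54]
pos 55 'a': at 7
pos 56 'a': at 8  ** P3@[53:56]
pos 57 'c': at 5 (via fail)  ** P1@[57:57]

Result: [[1,1],[2,4],[5,1],[6,2],[6,4],[11,1],[13,1],[15,0],[17,1],[18,2],[18,4],[20,1],[21,2],[21,4],[27,1],[28,4],[29,1],[30,2],[30,4],[31,1],[35,1],[37,1],[40,1],[46,0],[47,1],[48,2],[48,4],[50,1],[54,0],[56,3],[57,1]]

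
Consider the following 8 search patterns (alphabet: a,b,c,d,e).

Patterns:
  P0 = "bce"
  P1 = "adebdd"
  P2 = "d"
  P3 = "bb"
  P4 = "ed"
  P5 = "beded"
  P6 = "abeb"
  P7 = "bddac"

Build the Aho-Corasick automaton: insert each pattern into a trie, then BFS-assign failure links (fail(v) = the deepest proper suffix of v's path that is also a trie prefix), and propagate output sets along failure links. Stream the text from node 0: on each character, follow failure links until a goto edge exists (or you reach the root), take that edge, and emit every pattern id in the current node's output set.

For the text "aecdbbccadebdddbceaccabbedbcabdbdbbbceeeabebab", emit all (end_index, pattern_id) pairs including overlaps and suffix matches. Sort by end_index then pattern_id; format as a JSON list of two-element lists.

Build:
Trie nodes:
  0='ε' goto a→4 b→1 d→10 e→12
  1='b' goto b→11 c→2 d→21 e→14
  2='bc' goto e→3
  3='bce' goto ·  ←P0
  4='a' goto b→18 d→5
  5='ad' goto e→6
  6='ade' goto b→7
  7='adeb' goto d→8
  8='adebd' goto d→9
  9='adebdd' goto ·  ←P1
  10='d' goto ·  ←P2
  11='bb' goto ·  ←P3
  12='e' goto d→13
  13='ed' goto ·  ←P4
  14='be' goto d→15
  15='bed' goto e→16
  16='bede' goto d→17
  17='beded' goto ·  ←P5
  18='ab' goto e→19
  19='abe' goto b→20
  20='abeb' goto ·  ←P6
  21='bd' goto d→22
  22='bdd' goto a→23
  23='bdda' goto c→24
  24='bddac' goto ·  ←P7

BFS fail/out derivation:
  fail(1) 'b': from fail(0)=0 chase 'b': 0 ⇒ 0;  out=∅∪out(0)=∅
  fail(4) 'a': from fail(0)=0 chase 'a': 0 ⇒ 0;  out=∅∪out(0)=∅
  fail(10) 'd': from fail(0)=0 chase 'd': 0 ⇒ 0;  out={2}∪out(0)={2}
  fail(12) 'e': from fail(0)=0 chase 'e': 0 ⇒ 0;  out=∅∪out(0)=∅
  fail(2) 'bc': from fail(1)=0 chase 'c': 0 ⇒ 0;  out=∅∪out(0)=∅
  fail(5) 'ad': from fail(4)=0 chase 'd': 0 ⇒ 10;  out=∅∪out(10)={2}
  fail(11) 'bb': from fail(1)=0 chase 'b': 0 ⇒ 1;  out={3}∪out(1)={3}
  fail(13) 'ed': from fail(12)=0 chase 'd': 0 ⇒ 10;  out={4}∪out(10)={2,4}
  fail(14) 'be': from fail(1)=0 chase 'e': 0 ⇒ 12;  out=∅∪out(12)=∅
  fail(18) 'ab': from fail(4)=0 chase 'b': 0 ⇒ 1;  out=∅∪out(1)=∅
  fail(21) 'bd': from fail(1)=0 chase 'd': 0 ⇒ 10;  out=∅∪out(10)={2}
  fail(3) 'bce': from fail(2)=0 chase 'e': 0 ⇒ 12;  out={0}∪out(12)={0}
  fail(6) 'ade': from fail(5)=10 chase 'e': 10→0 ⇒ 12;  out=∅∪out(12)=∅
  fail(15) 'bed': from fail(14)=12 chase 'd': 12 ⇒ 13;  out=∅∪out(13)={2,4}
  fail(19) 'abe': from fail(18)=1 chase 'e': 1 ⇒ 14;  out=∅∪out(14)=∅
  fail(22) 'bdd': from fail(21)=10 chase 'd': 10→0 ⇒ 10;  out=∅∪out(10)={2}
  fail(7) 'adeb': from fail(6)=12 chase 'b': 12→0 ⇒ 1;  out=∅∪out(1)=∅
  fail(16) 'bede': from fail(15)=13 chase 'e': 13→10→0 ⇒ 12;  out=∅∪out(12)=∅
  fail(20) 'abeb': from fail(19)=14 chase 'b': 14→12→0 ⇒ 1;  out={6}∪out(1)={6}
  fail(23) 'bdda': from fail(22)=10 chase 'a': 10→0 ⇒ 4;  out=∅∪out(4)=∅
  fail(8) 'adebd': from fail(7)=1 chase 'd': 1 ⇒ 21;  out=∅∪out(21)={2}
  fail(17) 'beded': from fail(16)=12 chase 'd': 12 ⇒ 13;  out={5}∪out(13)={2,4,5}
  fail(24) 'bddac': from fail(23)=4 chase 'c': 4→0 ⇒ 0;  out={7}∪out(0)={7}
  fail(9) 'adebdd': from fail(8)=21 chase 'd': 21 ⇒ 22;  out={1}∪out(22)={1,2}

Run:
i=0 'a': node 0→4
i=1 'e': node 4→12 (via fail)
i=2 'c': node 12→0 (via fail)
i=3 'd': node 0→10  ** P2@[3:3]
i=4 'b': node 10→1 (via fail)
i=5 'b': node 1→11  ** P3@[4:5]
i=6 'c': node 11→2 (via fail)
i=7 'c': node 2→0 (via fail)
i=8 'a': node 0→4
i=9 'd': node 4→5  ** P2@[9:9]
i=10 'e': node 5→6
i=11 'b': node 6→7
i=12 'd': node 7→8  ** P2@[12:12]
i=13 'd': node 8→9  ** P1@[8:13],P2@[13:13]
i=14 'd': node 9→10 (via fail)  ** P2@[14:14]
i=15 'b': node 10→1 (via fail)
i=16 'c': node 1→2
i=17 'e': node 2→3  ** P0@[15:17]
i=18 'a': node 3→4 (via fail)
i=19 'c': node 4→0 (via fail)
i=20 'c': node 0→0
i=21 'a': node 0→4
i=22 'b': node 4→18
i=23 'b': node 18→11 (via fail)  ** P3@[22:23]
i=24 'e': node 11→14 (via fail)
i=25 'd': node 14→15  ** P2@[25:25],P4@[24:25]
i=26 'b': node 15→1 (via fail)
i=27 'c': node 1→2
i=28 'a': node 2→4 (via fail)
i=29 'b': node 4→18
i=30 'd': node 18→21 (via fail)  ** P2@[30:30]
i=31 'b': node 21→1 (via fail)
i=32 'd': node 1→21  ** P2@[32:32]
i=33 'b': node 21→1 (via fail)
i=34 'b': node 1→11  ** P3@[33:34]
i=35 'b': node 11→11 (via fail)  ** P3@[34:35]
i=36 'c': node 11→2 (via fail)
i=37 'e': node 2→3  ** P0@[35:37]
i=38 'e': node 3→12 (via fail)
i=39 'e': node 12→12 (via fail)
i=40 'a': node 12→4 (via fail)
i=41 'b': node 4→18
i=42 'e': node 18→19
i=43 'b': node 19→20  ** P6@[40:43]
i=44 'a': node 20→4 (via fail)
i=45 'b': node 4→18

Matches: [[3,2],[5,3],[9,2],[12,2],[13,1],[13,2],[14,2],[17,0],[23,3],[25,2],[25,4],[30,2],[32,2],[34,3],[35,3],[37,0],[43,6]]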